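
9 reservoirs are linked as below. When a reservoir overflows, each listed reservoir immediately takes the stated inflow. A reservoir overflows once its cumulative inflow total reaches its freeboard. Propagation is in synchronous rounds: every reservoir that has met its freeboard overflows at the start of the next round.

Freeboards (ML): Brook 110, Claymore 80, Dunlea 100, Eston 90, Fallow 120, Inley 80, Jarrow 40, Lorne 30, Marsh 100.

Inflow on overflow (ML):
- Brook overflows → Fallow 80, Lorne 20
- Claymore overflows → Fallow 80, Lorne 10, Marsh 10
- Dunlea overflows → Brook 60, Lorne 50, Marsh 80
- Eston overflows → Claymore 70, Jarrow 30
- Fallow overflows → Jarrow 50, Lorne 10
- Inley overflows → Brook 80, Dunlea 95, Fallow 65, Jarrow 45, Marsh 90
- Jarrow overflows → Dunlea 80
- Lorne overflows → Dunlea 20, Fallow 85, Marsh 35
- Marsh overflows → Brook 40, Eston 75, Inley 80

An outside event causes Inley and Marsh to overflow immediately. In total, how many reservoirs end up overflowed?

7

Round 1 — Inley, Marsh overflow (initial).
  Brook: +80+40 → 120 ≥ 110
  Dunlea: +95 → 95 < 100
  Eston: +75 → 75 < 90
  Fallow: +65 → 65 < 120
  Jarrow: +45 → 45 ≥ 40
Round 2 — Brook, Jarrow overflow.
  Dunlea: +80 → 175 ≥ 100
  Fallow: +80 → 145 ≥ 120
  Lorne: +20 → 20 < 30
Round 3 — Dunlea, Fallow overflow.
  Lorne: +50+10 → 80 ≥ 30
Round 4 — Lorne overflows.
No further overflows.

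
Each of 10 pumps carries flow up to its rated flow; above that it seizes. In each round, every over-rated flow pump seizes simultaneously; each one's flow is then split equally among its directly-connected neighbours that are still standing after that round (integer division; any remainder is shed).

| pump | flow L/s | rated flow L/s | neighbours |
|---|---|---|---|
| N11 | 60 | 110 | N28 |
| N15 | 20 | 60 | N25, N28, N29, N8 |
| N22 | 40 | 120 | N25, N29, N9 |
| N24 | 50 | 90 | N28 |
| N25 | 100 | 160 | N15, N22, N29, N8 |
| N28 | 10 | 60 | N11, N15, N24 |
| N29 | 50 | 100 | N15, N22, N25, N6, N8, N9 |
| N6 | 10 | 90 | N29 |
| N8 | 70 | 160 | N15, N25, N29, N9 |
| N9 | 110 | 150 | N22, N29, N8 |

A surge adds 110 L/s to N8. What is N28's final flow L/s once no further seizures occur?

Round 1 — N8 at 180 > 160. N8 seizes.
  N8 sheds 180 L/s to N15, N25, N29, N9: 45 each.
    N15: 20+45 = 65 > 60
    N25: 100+45 = 145 ≤ 160
    N29: 50+45 = 95 ≤ 100
    N9: 110+45 = 155 > 150
Round 2 — N15, N9 seize.
  N15 sheds 65 L/s to N25, N28, N29: 21 each (2 lost).
    N25: 145+21 = 166 > 160
    N28: 10+21 = 31 ≤ 60
    N29: 95+21 = 116 > 100
  N9 sheds 155 L/s to N22, N29: 77 each (1 lost).
    N22: 40+77 = 117 ≤ 120
    N29: 116+77 = 193 > 100
Round 3 — N25, N29 seize.
  N25 sheds 166 L/s to N22: 166 each.
    N22: 117+166 = 283 > 120
  N29 sheds 193 L/s to N22, N6: 96 each (1 lost).
    N22: 283+96 = 379 > 120
    N6: 10+96 = 106 > 90
Round 4 — N22, N6 seize.
  N22 sheds 379 L/s: no online neighbours, lost.
  N6 sheds 106 L/s: no online neighbours, lost.
No further seizures.

31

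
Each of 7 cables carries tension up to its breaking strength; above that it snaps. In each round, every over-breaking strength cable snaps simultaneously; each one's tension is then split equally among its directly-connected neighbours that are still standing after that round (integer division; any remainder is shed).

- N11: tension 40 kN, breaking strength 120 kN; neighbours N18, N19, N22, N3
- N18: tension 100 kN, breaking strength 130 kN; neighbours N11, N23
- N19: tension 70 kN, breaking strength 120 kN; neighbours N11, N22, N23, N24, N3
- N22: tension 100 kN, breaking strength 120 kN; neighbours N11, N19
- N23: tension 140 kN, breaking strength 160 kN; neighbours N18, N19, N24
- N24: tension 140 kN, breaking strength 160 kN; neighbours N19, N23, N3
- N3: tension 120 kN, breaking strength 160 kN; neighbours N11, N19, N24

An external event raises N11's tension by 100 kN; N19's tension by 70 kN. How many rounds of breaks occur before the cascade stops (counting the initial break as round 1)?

2

Round 1 — N11 at 140 > 120; N19 at 140 > 120. N11, N19 snap.
  N11 sheds 140 kN to N18, N22, N3: 46 each (2 lost).
    N18: 100+46 = 146 > 130
    N22: 100+46 = 146 > 120
    N3: 120+46 = 166 > 160
  N19 sheds 140 kN to N22, N23, N24, N3: 35 each.
    N22: 146+35 = 181 > 120
    N23: 140+35 = 175 > 160
    N24: 140+35 = 175 > 160
    N3: 166+35 = 201 > 160
Round 2 — N18, N22, N23, N24, N3 snap.
  N18 sheds 146 kN: no online neighbours, lost.
  N22 sheds 181 kN: no online neighbours, lost.
  N23 sheds 175 kN: no online neighbours, lost.
  N24 sheds 175 kN: no online neighbours, lost.
  N3 sheds 201 kN: no online neighbours, lost.
No further breaks.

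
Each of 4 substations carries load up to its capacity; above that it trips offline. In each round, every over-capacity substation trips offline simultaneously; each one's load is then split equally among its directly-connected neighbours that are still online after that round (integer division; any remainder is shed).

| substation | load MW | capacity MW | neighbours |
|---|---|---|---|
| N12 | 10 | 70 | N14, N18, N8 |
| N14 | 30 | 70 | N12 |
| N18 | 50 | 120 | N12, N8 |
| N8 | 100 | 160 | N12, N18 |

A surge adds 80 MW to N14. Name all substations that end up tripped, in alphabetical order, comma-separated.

Round 1 — N14 at 110 > 70. N14 trips offline.
  N14 sheds 110 MW to N12: 110 each.
    N12: 10+110 = 120 > 70
Round 2 — N12 trips offline.
  N12 sheds 120 MW to N18, N8: 60 each.
    N18: 50+60 = 110 ≤ 120
    N8: 100+60 = 160 ≤ 160
No further trips.

N12, N14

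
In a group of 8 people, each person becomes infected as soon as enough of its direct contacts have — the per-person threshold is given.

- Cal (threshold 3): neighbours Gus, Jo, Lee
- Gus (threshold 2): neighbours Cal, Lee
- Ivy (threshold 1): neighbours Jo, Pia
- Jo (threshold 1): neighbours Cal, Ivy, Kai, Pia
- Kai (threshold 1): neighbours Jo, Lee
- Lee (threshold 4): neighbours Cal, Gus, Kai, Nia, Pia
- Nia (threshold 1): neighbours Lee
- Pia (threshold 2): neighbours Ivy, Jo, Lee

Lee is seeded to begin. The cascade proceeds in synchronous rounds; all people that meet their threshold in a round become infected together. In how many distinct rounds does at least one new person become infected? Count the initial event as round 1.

Round 1 — Lee becomes infected (initial).
Round 2 — checking thresholds:
  Cal: 1 of 3 neighbours < 3, not yet.
  Gus: 1 of 2 neighbours < 2, not yet.
  Kai: 1 of 2 neighbours ≥ 1, becomes infected.
  Nia: 1 of 1 neighbours ≥ 1, becomes infected.
  Pia: 1 of 3 neighbours < 2, not yet.
Round 3 — checking thresholds:
  Cal: 1 of 3 neighbours < 3, not yet.
  Gus: 1 of 2 neighbours < 2, not yet.
  Jo: 1 of 4 neighbours ≥ 1, becomes infected.
  Pia: 1 of 3 neighbours < 2, not yet.
Round 4 — checking thresholds:
  Cal: 2 of 3 neighbours < 3, not yet.
  Gus: 1 of 2 neighbours < 2, not yet.
  Ivy: 1 of 2 neighbours ≥ 1, becomes infected.
  Pia: 2 of 3 neighbours ≥ 2, becomes infected.
Round 5 — no new infections; cascade stops.

4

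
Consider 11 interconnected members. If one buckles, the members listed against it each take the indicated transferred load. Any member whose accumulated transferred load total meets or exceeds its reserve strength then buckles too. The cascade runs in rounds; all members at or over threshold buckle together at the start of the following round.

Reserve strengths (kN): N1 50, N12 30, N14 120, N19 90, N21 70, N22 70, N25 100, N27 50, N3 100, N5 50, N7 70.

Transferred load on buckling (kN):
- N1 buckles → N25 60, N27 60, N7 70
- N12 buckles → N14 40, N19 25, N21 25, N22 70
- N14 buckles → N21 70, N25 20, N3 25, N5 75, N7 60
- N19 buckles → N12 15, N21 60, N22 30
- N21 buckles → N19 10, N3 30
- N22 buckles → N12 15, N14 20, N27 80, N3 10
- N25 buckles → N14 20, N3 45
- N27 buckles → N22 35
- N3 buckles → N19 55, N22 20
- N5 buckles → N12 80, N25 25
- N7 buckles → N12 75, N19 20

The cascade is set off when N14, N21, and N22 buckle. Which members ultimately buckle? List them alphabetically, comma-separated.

N12, N14, N21, N22, N27, N5

Round 1 — N14, N21, N22 buckle (initial).
  N12: +15 → 15 < 30
  N19: +10 → 10 < 90
  N25: +20 → 20 < 100
  N27: +80 → 80 ≥ 50
  N3: +25+30+10 → 65 < 100
  N5: +75 → 75 ≥ 50
  N7: +60 → 60 < 70
Round 2 — N27, N5 buckle.
  N12: +80 → 95 ≥ 30
  N25: +25 → 45 < 100
Round 3 — N12 buckles.
  N19: +25 → 35 < 90
No further bucklings.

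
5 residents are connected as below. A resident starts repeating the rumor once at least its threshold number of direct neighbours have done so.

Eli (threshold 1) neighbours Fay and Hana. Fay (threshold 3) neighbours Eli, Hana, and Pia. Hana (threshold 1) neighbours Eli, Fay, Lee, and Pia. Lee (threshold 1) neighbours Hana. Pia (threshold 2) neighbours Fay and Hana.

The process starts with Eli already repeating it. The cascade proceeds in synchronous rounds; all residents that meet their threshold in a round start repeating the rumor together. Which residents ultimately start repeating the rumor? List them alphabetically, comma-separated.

Eli, Hana, Lee

Round 1 — Eli starts repeating the rumor (initial).
Round 2 — checking thresholds:
  Fay: 1 of 3 neighbours < 3, below threshold.
  Hana: 1 of 4 neighbours ≥ 1, starts repeating the rumor.
Round 3 — checking thresholds:
  Fay: 2 of 3 neighbours < 3, below threshold.
  Lee: 1 of 1 neighbours ≥ 1, starts repeating the rumor.
  Pia: 1 of 2 neighbours < 2, below threshold.
Round 4 — no new spreads; cascade stops.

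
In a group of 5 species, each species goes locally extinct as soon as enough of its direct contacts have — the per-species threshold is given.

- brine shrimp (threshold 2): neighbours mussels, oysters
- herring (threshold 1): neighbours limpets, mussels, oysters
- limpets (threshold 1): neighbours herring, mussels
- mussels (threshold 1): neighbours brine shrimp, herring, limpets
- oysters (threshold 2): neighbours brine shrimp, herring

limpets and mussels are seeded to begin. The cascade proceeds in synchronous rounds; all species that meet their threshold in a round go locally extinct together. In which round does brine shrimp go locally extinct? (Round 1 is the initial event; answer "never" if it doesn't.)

Round 1 — limpets, mussels go locally extinct (initial).
Round 2 — checking thresholds:
  brine shrimp: 1 of 2 neighbours < 2, not yet.
  herring: 2 of 3 neighbours ≥ 1, goes locally extinct.
Round 3 — no new extinctions; cascade stops.

never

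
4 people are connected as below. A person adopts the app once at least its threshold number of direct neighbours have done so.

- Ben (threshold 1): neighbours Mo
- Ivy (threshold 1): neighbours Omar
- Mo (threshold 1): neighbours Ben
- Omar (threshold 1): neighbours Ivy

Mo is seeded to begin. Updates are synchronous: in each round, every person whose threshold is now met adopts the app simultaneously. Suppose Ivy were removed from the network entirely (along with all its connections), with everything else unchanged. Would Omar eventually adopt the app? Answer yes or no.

With Ivy removed:
Round 1 — Mo adopts the app (initial).
Round 2 — checking thresholds:
  Ben: 1 of 1 neighbours ≥ 1, adopts the app.
Round 3 — no new adoptions; cascade stops.

no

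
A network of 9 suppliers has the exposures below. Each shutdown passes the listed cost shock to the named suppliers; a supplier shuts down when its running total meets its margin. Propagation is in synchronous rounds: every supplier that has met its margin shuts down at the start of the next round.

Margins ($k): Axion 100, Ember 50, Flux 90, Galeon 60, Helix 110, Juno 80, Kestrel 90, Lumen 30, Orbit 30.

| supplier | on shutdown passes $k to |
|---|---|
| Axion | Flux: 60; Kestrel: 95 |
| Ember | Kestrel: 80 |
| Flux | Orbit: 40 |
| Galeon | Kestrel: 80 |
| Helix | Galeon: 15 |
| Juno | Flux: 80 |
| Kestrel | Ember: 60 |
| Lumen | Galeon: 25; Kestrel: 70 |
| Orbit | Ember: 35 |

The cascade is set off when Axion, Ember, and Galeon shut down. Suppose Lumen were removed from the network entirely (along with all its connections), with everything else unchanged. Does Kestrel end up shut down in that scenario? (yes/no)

yes

With Lumen removed:
Round 1 — Axion, Ember, Galeon shut down (initial).
  Flux: +60 → 60 < 90
  Kestrel: +95+80+80 → 255 ≥ 90
Round 2 — Kestrel shuts down.
No further shutdowns.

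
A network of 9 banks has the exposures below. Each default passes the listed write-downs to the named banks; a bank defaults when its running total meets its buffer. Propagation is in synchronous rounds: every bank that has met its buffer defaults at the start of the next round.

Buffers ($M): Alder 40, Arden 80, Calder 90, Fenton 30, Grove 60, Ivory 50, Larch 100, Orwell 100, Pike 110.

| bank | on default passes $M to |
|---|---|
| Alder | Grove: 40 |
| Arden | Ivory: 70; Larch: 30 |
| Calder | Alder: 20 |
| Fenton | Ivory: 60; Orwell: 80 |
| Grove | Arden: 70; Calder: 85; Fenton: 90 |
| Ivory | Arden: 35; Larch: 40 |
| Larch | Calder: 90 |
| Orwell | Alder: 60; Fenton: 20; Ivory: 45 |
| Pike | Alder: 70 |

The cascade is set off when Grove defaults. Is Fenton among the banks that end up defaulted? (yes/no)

Round 1 — Grove defaults (initial).
  Arden: +70 → 70 < 80
  Calder: +85 → 85 < 90
  Fenton: +90 → 90 ≥ 30
Round 2 — Fenton defaults.
  Ivory: +60 → 60 ≥ 50
  Orwell: +80 → 80 < 100
Round 3 — Ivory defaults.
  Arden: +35 → 105 ≥ 80
  Larch: +40 → 40 < 100
Round 4 — Arden defaults.
  Larch: +30 → 70 < 100
No further defaults.

yes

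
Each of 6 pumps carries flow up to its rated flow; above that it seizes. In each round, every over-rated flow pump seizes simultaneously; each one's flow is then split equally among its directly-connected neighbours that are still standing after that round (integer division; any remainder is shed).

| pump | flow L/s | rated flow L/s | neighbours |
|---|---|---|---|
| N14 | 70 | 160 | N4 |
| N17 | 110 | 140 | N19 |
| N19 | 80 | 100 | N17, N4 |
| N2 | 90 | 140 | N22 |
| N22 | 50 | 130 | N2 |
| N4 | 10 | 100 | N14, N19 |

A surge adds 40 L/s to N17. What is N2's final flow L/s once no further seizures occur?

Round 1 — N17 at 150 > 140. N17 seizes.
  N17 sheds 150 L/s to N19: 150 each.
    N19: 80+150 = 230 > 100
Round 2 — N19 seizes.
  N19 sheds 230 L/s to N4: 230 each.
    N4: 10+230 = 240 > 100
Round 3 — N4 seizes.
  N4 sheds 240 L/s to N14: 240 each.
    N14: 70+240 = 310 > 160
Round 4 — N14 seizes.
  N14 sheds 310 L/s: no online neighbours, lost.
No further seizures.

90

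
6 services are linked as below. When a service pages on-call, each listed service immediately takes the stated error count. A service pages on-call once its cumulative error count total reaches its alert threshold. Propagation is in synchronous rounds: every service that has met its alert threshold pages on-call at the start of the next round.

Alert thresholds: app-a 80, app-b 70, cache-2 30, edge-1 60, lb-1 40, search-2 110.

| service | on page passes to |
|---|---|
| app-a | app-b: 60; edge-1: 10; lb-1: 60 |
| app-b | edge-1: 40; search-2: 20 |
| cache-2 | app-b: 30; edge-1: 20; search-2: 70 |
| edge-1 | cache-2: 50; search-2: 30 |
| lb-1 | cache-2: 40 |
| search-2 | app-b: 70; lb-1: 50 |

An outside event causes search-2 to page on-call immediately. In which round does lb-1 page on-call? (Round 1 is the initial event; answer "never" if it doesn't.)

2

Round 1 — search-2 pages on-call (initial).
  app-b: +70 → 70 ≥ 70
  lb-1: +50 → 50 ≥ 40
Round 2 — app-b, lb-1 page on-call.
  cache-2: +40 → 40 ≥ 30
  edge-1: +40 → 40 < 60
Round 3 — cache-2 pages on-call.
  edge-1: +20 → 60 ≥ 60
Round 4 — edge-1 pages on-call.
No further pages.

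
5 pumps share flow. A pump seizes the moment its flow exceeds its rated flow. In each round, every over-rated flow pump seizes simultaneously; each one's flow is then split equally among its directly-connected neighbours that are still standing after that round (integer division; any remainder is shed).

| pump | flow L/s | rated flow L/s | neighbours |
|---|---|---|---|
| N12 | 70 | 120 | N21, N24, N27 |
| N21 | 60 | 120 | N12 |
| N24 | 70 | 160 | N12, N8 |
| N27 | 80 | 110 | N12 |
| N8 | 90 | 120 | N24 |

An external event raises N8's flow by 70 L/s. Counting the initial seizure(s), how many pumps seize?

Round 1 — N8 at 160 > 120. N8 seizes.
  N8 sheds 160 L/s to N24: 160 each.
    N24: 70+160 = 230 > 160
Round 2 — N24 seizes.
  N24 sheds 230 L/s to N12: 230 each.
    N12: 70+230 = 300 > 120
Round 3 — N12 seizes.
  N12 sheds 300 L/s to N21, N27: 150 each.
    N21: 60+150 = 210 > 120
    N27: 80+150 = 230 > 110
Round 4 — N21, N27 seize.
  N21 sheds 210 L/s: no online neighbours, lost.
  N27 sheds 230 L/s: no online neighbours, lost.
No further seizures.

5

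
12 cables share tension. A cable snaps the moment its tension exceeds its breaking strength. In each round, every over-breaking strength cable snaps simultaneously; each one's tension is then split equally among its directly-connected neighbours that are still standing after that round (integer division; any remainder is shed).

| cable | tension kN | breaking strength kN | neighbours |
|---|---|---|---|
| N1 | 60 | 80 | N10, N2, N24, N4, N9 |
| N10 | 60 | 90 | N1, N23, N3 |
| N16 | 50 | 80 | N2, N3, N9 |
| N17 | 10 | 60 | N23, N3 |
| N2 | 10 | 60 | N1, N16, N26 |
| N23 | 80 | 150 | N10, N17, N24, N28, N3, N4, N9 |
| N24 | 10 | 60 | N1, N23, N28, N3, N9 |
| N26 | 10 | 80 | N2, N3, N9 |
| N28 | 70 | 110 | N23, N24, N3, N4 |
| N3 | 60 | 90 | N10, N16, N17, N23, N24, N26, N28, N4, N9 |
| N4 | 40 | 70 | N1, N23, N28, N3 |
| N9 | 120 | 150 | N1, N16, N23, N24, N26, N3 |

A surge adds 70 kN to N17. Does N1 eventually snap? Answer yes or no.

Round 1 — N17 at 80 > 60. N17 snaps.
  N17 sheds 80 kN to N23, N3: 40 each.
    N23: 80+40 = 120 ≤ 150
    N3: 60+40 = 100 > 90
Round 2 — N3 snaps.
  N3 sheds 100 kN to N10, N16, N23, N24, N26, N28, N4, N9: 12 each (4 lost).
    N10: 60+12 = 72 ≤ 90
    N16: 50+12 = 62 ≤ 80
    N23: 120+12 = 132 ≤ 150
    N24: 10+12 = 22 ≤ 60
    N26: 10+12 = 22 ≤ 80
    N28: 70+12 = 82 ≤ 110
    N4: 40+12 = 52 ≤ 70
    N9: 120+12 = 132 ≤ 150
No further breaks.

no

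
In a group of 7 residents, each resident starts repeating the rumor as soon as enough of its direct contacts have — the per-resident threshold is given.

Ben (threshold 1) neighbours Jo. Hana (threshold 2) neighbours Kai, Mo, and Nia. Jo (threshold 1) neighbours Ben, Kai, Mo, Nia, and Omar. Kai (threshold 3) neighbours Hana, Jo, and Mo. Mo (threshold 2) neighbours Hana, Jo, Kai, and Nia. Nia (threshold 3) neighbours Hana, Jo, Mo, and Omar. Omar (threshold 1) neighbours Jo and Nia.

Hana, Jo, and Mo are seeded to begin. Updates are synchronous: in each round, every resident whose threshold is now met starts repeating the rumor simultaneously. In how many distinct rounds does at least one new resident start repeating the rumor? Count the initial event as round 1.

2

Round 1 — Hana, Jo, Mo start repeating the rumor (initial).
Round 2 — checking thresholds:
  Ben: 1 of 1 neighbours ≥ 1, starts repeating the rumor.
  Kai: 3 of 3 neighbours ≥ 3, starts repeating the rumor.
  Nia: 3 of 4 neighbours ≥ 3, starts repeating the rumor.
  Omar: 1 of 2 neighbours ≥ 1, starts repeating the rumor.
Round 3 — no new spreads; cascade stops.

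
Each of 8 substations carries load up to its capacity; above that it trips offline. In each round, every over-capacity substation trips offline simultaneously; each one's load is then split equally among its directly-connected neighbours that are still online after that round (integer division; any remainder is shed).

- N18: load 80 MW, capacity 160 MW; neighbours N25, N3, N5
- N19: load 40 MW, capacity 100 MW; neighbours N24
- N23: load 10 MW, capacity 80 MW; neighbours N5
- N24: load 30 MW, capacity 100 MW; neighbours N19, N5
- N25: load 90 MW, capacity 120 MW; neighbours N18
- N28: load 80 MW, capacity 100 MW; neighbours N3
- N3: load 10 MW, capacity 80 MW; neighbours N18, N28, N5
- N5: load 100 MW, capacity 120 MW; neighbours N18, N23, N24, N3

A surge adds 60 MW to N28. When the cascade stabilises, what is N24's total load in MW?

Round 1 — N28 at 140 > 100. N28 trips offline.
  N28 sheds 140 MW to N3: 140 each.
    N3: 10+140 = 150 > 80
Round 2 — N3 trips offline.
  N3 sheds 150 MW to N18, N5: 75 each.
    N18: 80+75 = 155 ≤ 160
    N5: 100+75 = 175 > 120
Round 3 — N5 trips offline.
  N5 sheds 175 MW to N18, N23, N24: 58 each (1 lost).
    N18: 155+58 = 213 > 160
    N23: 10+58 = 68 ≤ 80
    N24: 30+58 = 88 ≤ 100
Round 4 — N18 trips offline.
  N18 sheds 213 MW to N25: 213 each.
    N25: 90+213 = 303 > 120
Round 5 — N25 trips offline.
  N25 sheds 303 MW: no online neighbours, lost.
No further trips.

88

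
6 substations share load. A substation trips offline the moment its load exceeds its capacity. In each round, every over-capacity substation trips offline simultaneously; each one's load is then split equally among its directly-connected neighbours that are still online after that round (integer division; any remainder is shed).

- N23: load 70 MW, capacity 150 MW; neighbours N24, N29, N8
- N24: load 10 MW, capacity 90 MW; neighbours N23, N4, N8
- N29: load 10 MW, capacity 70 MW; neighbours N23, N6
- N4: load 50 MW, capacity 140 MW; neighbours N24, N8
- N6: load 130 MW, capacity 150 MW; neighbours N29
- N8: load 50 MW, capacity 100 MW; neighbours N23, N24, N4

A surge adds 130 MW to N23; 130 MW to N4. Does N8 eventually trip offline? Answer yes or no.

yes

Round 1 — N23 at 200 > 150; N4 at 180 > 140. N23, N4 trip offline.
  N23 sheds 200 MW to N24, N29, N8: 66 each (2 lost).
    N24: 10+66 = 76 ≤ 90
    N29: 10+66 = 76 > 70
    N8: 50+66 = 116 > 100
  N4 sheds 180 MW to N24, N8: 90 each.
    N24: 76+90 = 166 > 90
    N8: 116+90 = 206 > 100
Round 2 — N24, N29, N8 trip offline.
  N24 sheds 166 MW: no online neighbours, lost.
  N29 sheds 76 MW to N6: 76 each.
    N6: 130+76 = 206 > 150
  N8 sheds 206 MW: no online neighbours, lost.
Round 3 — N6 trips offline.
  N6 sheds 206 MW: no online neighbours, lost.
No further trips.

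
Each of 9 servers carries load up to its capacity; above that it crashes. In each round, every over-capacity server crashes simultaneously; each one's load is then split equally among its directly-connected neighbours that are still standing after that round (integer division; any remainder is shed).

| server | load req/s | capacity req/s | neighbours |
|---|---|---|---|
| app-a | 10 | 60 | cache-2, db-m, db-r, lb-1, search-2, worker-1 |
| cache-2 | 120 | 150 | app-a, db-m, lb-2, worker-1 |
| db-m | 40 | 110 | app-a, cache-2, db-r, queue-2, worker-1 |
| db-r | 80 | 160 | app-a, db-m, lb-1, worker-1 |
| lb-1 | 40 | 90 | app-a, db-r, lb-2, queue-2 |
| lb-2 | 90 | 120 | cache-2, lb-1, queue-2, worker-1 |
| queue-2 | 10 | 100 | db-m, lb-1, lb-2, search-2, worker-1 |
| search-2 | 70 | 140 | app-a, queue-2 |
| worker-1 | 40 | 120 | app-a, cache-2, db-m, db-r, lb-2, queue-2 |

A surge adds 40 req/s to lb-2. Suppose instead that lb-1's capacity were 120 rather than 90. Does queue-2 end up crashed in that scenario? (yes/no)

yes

With lb-1's capacity at 120:
Round 1 — lb-2 at 130 > 120. lb-2 crashes.
  lb-2 sheds 130 req/s to cache-2, lb-1, queue-2, worker-1: 32 each (2 lost).
    cache-2: 120+32 = 152 > 150
    lb-1: 40+32 = 72 ≤ 120
    queue-2: 10+32 = 42 ≤ 100
    worker-1: 40+32 = 72 ≤ 120
Round 2 — cache-2 crashes.
  cache-2 sheds 152 req/s to app-a, db-m, worker-1: 50 each (2 lost).
    app-a: 10+50 = 60 ≤ 60
    db-m: 40+50 = 90 ≤ 110
    worker-1: 72+50 = 122 > 120
Round 3 — worker-1 crashes.
  worker-1 sheds 122 req/s to app-a, db-m, db-r, queue-2: 30 each (2 lost).
    app-a: 60+30 = 90 > 60
    db-m: 90+30 = 120 > 110
    db-r: 80+30 = 110 ≤ 160
    queue-2: 42+30 = 72 ≤ 100
Round 4 — app-a, db-m crash.
  app-a sheds 90 req/s to db-r, lb-1, search-2: 30 each.
    db-r: 110+30 = 140 ≤ 160
    lb-1: 72+30 = 102 ≤ 120
    search-2: 70+30 = 100 ≤ 140
  db-m sheds 120 req/s to db-r, queue-2: 60 each.
    db-r: 140+60 = 200 > 160
    queue-2: 72+60 = 132 > 100
Round 5 — db-r, queue-2 crash.
  db-r sheds 200 req/s to lb-1: 200 each.
    lb-1: 102+200 = 302 > 120
  queue-2 sheds 132 req/s to lb-1, search-2: 66 each.
    lb-1: 302+66 = 368 > 120
    search-2: 100+66 = 166 > 140
Round 6 — lb-1, search-2 crash.
  lb-1 sheds 368 req/s: no online neighbours, lost.
  search-2 sheds 166 req/s: no online neighbours, lost.
No further crashes.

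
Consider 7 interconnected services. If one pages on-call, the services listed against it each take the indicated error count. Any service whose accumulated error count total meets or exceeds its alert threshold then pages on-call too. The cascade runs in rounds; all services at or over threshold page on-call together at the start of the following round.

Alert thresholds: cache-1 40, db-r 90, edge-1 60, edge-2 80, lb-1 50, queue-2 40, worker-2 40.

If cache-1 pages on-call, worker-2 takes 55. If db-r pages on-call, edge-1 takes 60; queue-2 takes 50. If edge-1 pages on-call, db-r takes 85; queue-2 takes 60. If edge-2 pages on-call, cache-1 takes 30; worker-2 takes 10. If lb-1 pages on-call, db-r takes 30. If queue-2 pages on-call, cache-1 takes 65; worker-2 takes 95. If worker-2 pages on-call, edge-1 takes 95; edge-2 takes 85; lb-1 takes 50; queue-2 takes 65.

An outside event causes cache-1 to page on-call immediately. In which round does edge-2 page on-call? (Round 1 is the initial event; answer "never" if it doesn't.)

Round 1 — cache-1 pages on-call (initial).
  worker-2: +55 → 55 ≥ 40
Round 2 — worker-2 pages on-call.
  edge-1: +95 → 95 ≥ 60
  edge-2: +85 → 85 ≥ 80
  lb-1: +50 → 50 ≥ 50
  queue-2: +65 → 65 ≥ 40
Round 3 — edge-1, edge-2, lb-1, queue-2 page on-call.
  db-r: +85+30 → 115 ≥ 90
Round 4 — db-r pages on-call.
No further pages.

3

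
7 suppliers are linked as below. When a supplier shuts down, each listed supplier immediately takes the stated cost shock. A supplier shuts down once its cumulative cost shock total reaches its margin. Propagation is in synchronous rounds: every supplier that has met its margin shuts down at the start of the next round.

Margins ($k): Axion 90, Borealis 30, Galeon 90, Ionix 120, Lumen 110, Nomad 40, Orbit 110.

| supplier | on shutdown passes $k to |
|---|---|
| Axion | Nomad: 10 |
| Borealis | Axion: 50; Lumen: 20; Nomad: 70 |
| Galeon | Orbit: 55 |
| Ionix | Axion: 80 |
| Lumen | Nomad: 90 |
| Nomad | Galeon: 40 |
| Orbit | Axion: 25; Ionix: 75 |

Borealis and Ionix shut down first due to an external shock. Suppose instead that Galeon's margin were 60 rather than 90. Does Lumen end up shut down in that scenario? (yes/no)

With Galeon's margin at 60:
Round 1 — Borealis, Ionix shut down (initial).
  Axion: +50+80 → 130 ≥ 90
  Lumen: +20 → 20 < 110
  Nomad: +70 → 70 ≥ 40
Round 2 — Axion, Nomad shut down.
  Galeon: +40 → 40 < 60
No further shutdowns.

no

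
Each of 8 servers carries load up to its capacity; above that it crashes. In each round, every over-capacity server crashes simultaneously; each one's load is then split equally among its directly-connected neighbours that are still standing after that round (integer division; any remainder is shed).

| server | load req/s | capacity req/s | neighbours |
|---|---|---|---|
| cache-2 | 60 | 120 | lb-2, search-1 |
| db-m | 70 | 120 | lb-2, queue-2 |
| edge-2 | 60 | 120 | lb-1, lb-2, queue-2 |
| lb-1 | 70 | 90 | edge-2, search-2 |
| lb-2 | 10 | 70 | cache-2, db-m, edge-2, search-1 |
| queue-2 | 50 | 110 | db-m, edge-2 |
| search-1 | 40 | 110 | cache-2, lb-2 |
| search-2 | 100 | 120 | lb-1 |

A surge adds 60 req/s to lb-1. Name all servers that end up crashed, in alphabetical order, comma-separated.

db-m, edge-2, lb-1, lb-2, queue-2, search-2

Round 1 — lb-1 at 130 > 90. lb-1 crashes.
  lb-1 sheds 130 req/s to edge-2, search-2: 65 each.
    edge-2: 60+65 = 125 > 120
    search-2: 100+65 = 165 > 120
Round 2 — edge-2, search-2 crash.
  edge-2 sheds 125 req/s to lb-2, queue-2: 62 each (1 lost).
    lb-2: 10+62 = 72 > 70
    queue-2: 50+62 = 112 > 110
  search-2 sheds 165 req/s: no online neighbours, lost.
Round 3 — lb-2, queue-2 crash.
  lb-2 sheds 72 req/s to cache-2, db-m, search-1: 24 each.
    cache-2: 60+24 = 84 ≤ 120
    db-m: 70+24 = 94 ≤ 120
    search-1: 40+24 = 64 ≤ 110
  queue-2 sheds 112 req/s to db-m: 112 each.
    db-m: 94+112 = 206 > 120
Round 4 — db-m crashes.
  db-m sheds 206 req/s: no online neighbours, lost.
No further crashes.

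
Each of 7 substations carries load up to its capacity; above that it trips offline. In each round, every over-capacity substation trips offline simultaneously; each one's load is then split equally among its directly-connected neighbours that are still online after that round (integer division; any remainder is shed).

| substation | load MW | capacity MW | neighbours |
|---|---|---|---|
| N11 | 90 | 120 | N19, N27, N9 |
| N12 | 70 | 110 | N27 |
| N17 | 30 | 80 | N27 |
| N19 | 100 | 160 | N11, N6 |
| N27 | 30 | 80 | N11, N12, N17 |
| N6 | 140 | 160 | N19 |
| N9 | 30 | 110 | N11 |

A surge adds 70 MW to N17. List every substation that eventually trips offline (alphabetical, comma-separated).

N11, N12, N17, N19, N27, N6

Round 1 — N17 at 100 > 80. N17 trips offline.
  N17 sheds 100 MW to N27: 100 each.
    N27: 30+100 = 130 > 80
Round 2 — N27 trips offline.
  N27 sheds 130 MW to N11, N12: 65 each.
    N11: 90+65 = 155 > 120
    N12: 70+65 = 135 > 110
Round 3 — N11, N12 trip offline.
  N11 sheds 155 MW to N19, N9: 77 each (1 lost).
    N19: 100+77 = 177 > 160
    N9: 30+77 = 107 ≤ 110
  N12 sheds 135 MW: no online neighbours, lost.
Round 4 — N19 trips offline.
  N19 sheds 177 MW to N6: 177 each.
    N6: 140+177 = 317 > 160
Round 5 — N6 trips offline.
  N6 sheds 317 MW: no online neighbours, lost.
No further trips.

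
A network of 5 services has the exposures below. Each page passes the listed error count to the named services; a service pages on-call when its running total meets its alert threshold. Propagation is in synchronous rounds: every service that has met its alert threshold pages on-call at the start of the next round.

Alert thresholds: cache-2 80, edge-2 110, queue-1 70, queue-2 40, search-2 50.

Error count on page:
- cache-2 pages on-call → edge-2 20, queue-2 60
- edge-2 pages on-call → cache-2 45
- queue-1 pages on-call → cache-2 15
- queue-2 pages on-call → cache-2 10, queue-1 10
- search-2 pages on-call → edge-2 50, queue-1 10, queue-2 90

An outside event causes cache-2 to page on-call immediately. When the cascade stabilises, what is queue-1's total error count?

Round 1 — cache-2 pages on-call (initial).
  edge-2: +20 → 20 < 110
  queue-2: +60 → 60 ≥ 40
Round 2 — queue-2 pages on-call.
  queue-1: +10 → 10 < 70
No further pages.

10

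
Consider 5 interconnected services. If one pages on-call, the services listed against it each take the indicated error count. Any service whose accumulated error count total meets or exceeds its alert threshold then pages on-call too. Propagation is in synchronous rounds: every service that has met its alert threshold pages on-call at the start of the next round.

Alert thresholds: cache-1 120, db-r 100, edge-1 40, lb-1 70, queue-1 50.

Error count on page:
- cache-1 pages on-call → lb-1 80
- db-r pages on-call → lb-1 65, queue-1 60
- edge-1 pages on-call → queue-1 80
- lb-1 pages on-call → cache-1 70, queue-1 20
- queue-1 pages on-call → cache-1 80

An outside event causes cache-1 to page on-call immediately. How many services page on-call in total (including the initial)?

2

Round 1 — cache-1 pages on-call (initial).
  lb-1: +80 → 80 ≥ 70
Round 2 — lb-1 pages on-call.
  queue-1: +20 → 20 < 50
No further pages.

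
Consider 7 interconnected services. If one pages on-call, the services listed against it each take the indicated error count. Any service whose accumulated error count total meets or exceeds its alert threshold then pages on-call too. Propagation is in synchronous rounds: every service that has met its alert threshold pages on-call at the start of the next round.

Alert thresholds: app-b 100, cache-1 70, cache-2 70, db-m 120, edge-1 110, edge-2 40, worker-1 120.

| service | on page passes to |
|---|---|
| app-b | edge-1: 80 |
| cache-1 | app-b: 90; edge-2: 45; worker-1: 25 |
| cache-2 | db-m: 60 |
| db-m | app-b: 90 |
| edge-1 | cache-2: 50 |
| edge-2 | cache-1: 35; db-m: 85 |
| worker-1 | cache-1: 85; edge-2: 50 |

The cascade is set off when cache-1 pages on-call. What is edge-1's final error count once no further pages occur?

Round 1 — cache-1 pages on-call (initial).
  app-b: +90 → 90 < 100
  edge-2: +45 → 45 ≥ 40
  worker-1: +25 → 25 < 120
Round 2 — edge-2 pages on-call.
  db-m: +85 → 85 < 120
No further pages.

0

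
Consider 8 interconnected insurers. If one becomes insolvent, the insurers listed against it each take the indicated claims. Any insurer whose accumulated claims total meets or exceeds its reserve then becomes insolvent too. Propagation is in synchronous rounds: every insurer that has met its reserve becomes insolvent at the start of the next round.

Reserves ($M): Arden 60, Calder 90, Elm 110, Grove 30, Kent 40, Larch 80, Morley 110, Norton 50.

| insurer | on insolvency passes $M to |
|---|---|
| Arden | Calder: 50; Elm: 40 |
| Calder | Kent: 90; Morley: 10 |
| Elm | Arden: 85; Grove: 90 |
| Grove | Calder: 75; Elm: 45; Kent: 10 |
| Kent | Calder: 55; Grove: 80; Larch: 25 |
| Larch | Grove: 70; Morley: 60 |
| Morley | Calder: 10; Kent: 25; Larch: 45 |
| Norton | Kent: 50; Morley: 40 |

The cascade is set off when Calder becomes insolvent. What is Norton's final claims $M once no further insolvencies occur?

Round 1 — Calder becomes insolvent (initial).
  Kent: +90 → 90 ≥ 40
  Morley: +10 → 10 < 110
Round 2 — Kent becomes insolvent.
  Grove: +80 → 80 ≥ 30
  Larch: +25 → 25 < 80
Round 3 — Grove becomes insolvent.
  Elm: +45 → 45 < 110
No further insolvencies.

0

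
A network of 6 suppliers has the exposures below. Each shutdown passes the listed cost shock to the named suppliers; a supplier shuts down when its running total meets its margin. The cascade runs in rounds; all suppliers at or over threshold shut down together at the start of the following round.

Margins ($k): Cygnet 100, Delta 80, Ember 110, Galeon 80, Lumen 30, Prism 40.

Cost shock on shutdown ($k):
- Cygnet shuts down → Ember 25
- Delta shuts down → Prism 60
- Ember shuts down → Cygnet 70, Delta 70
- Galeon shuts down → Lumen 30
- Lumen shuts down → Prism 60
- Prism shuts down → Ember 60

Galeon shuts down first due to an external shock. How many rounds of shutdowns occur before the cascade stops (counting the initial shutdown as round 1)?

3

Round 1 — Galeon shuts down (initial).
  Lumen: +30 → 30 ≥ 30
Round 2 — Lumen shuts down.
  Prism: +60 → 60 ≥ 40
Round 3 — Prism shuts down.
  Ember: +60 → 60 < 110
No further shutdowns.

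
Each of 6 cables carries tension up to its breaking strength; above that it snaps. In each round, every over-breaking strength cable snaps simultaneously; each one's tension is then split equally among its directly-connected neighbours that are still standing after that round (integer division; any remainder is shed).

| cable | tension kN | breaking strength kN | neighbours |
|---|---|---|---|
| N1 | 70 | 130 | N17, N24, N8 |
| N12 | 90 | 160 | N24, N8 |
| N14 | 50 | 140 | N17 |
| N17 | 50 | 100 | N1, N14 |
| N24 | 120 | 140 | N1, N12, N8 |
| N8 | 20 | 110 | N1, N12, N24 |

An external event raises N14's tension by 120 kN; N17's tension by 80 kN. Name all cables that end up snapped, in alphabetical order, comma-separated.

N1, N12, N14, N17, N24, N8

Round 1 — N14 at 170 > 140; N17 at 130 > 100. N14, N17 snap.
  N14 sheds 170 kN: no online neighbours, lost.
  N17 sheds 130 kN to N1: 130 each.
    N1: 70+130 = 200 > 130
Round 2 — N1 snaps.
  N1 sheds 200 kN to N24, N8: 100 each.
    N24: 120+100 = 220 > 140
    N8: 20+100 = 120 > 110
Round 3 — N24, N8 snap.
  N24 sheds 220 kN to N12: 220 each.
    N12: 90+220 = 310 > 160
  N8 sheds 120 kN to N12: 120 each.
    N12: 310+120 = 430 > 160
Round 4 — N12 snaps.
  N12 sheds 430 kN: no online neighbours, lost.
No further breaks.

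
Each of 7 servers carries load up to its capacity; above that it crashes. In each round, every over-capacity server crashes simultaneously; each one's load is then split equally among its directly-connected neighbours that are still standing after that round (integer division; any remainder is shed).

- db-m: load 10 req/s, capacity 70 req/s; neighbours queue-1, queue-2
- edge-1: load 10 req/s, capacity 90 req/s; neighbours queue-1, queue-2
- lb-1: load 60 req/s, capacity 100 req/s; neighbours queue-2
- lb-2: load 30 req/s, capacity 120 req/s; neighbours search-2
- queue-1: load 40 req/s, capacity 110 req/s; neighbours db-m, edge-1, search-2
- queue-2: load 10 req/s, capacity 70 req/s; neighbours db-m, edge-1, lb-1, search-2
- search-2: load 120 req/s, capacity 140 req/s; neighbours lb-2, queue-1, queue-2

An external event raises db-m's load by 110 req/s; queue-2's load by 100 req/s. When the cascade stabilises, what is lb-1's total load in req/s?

Round 1 — db-m at 120 > 70; queue-2 at 110 > 70. db-m, queue-2 crash.
  db-m sheds 120 req/s to queue-1: 120 each.
    queue-1: 40+120 = 160 > 110
  queue-2 sheds 110 req/s to edge-1, lb-1, search-2: 36 each (2 lost).
    edge-1: 10+36 = 46 ≤ 90
    lb-1: 60+36 = 96 ≤ 100
    search-2: 120+36 = 156 > 140
Round 2 — queue-1, search-2 crash.
  queue-1 sheds 160 req/s to edge-1: 160 each.
    edge-1: 46+160 = 206 > 90
  search-2 sheds 156 req/s to lb-2: 156 each.
    lb-2: 30+156 = 186 > 120
Round 3 — edge-1, lb-2 crash.
  edge-1 sheds 206 req/s: no online neighbours, lost.
  lb-2 sheds 186 req/s: no online neighbours, lost.
No further crashes.

96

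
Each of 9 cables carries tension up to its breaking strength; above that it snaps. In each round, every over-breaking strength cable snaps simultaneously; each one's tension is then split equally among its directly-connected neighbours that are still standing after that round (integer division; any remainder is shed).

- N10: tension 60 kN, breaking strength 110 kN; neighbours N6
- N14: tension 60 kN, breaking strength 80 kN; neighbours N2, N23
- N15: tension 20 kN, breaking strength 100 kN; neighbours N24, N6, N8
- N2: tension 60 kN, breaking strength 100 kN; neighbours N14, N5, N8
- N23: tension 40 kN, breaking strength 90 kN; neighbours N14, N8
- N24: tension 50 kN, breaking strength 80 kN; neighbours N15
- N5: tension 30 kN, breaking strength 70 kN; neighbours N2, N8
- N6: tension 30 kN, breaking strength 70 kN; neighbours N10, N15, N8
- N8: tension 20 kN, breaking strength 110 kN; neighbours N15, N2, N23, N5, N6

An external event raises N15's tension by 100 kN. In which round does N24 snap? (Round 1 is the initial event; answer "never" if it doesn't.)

Round 1 — N15 at 120 > 100. N15 snaps.
  N15 sheds 120 kN to N24, N6, N8: 40 each.
    N24: 50+40 = 90 > 80
    N6: 30+40 = 70 ≤ 70
    N8: 20+40 = 60 ≤ 110
Round 2 — N24 snaps.
  N24 sheds 90 kN: no online neighbours, lost.
No further breaks.

2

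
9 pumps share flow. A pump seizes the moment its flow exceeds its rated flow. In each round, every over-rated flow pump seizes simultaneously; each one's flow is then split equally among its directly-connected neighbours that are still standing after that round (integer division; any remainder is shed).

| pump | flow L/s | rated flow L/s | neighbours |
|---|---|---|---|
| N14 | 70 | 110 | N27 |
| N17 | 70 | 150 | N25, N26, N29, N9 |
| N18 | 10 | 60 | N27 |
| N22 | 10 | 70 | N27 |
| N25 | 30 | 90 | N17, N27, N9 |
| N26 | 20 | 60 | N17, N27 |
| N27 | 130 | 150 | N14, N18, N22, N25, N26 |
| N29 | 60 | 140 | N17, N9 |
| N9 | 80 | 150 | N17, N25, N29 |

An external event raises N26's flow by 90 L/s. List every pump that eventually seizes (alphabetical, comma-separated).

Round 1 — N26 at 110 > 60. N26 seizes.
  N26 sheds 110 L/s to N17, N27: 55 each.
    N17: 70+55 = 125 ≤ 150
    N27: 130+55 = 185 > 150
Round 2 — N27 seizes.
  N27 sheds 185 L/s to N14, N18, N22, N25: 46 each (1 lost).
    N14: 70+46 = 116 > 110
    N18: 10+46 = 56 ≤ 60
    N22: 10+46 = 56 ≤ 70
    N25: 30+46 = 76 ≤ 90
Round 3 — N14 seizes.
  N14 sheds 116 L/s: no online neighbours, lost.
No further seizures.

N14, N26, N27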